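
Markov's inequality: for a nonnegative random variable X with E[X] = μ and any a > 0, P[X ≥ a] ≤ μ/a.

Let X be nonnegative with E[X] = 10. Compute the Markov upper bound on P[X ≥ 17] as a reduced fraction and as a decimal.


μ = E[X] = 10, a = 17.
Markov: P[X ≥ 17] ≤ μ/a = (10)/17 = 10/17.
Numerically: ≈ 0.58824.
(Since a = 17 > μ = 10.00000, the bound 10/17 is < 1 and informative.)

P[X ≥ 17] ≤ 10/17 ≈ 0.58824.


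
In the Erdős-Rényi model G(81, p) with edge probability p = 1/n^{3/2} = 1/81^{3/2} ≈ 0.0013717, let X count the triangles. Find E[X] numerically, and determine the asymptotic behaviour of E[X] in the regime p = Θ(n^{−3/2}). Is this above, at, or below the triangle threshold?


Number of potential triangles: C(81, 3) = 85320.
Each occurs with probability p³ ≈ (0.0013717)³ ≈ 2.5811748e-09.
By linearity: E[X] = C(81, 3)·p³ ≈ 85320 · 2.5811748e-09 ≈ 0.00022.
Since α = 3/2 > 1, p = c/n^{3/2} = o(1/n) is below the triangle threshold p ~ 1/n. Asymptotically E[X] ~ (c³/6)·n^{3(1−α)} = (1³/6)·n^{-1.5} → 0, so by Markov's inequality G has no triangles w.h.p.

E[X] ≈ 0.00022; in regime p = Θ(1/n^{3/2}) E[X] tends to 0 (below the triangle threshold p ~ 1/n).


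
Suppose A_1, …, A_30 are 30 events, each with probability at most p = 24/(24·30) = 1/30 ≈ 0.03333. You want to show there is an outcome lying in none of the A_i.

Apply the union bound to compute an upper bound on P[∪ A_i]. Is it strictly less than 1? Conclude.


Union bound: P[∪_{i=1}^{30} A_i] ≤ Σ_i P[A_i] ≤ 30·p = 30·(1/30) = 1.
Numerically: 1 ≈ 1.00000.
Is 1 < 1? NO.
Since the bound 1 is ≥ 1, the union bound is uninformative here; it does NOT by itself certify existence.

30·p = 1 ≈ 1.00000; existence NOT certified by the union bound.


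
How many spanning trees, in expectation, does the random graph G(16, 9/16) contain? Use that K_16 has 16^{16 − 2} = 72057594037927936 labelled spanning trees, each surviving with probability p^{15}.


K_16 has 16^{16 − 2} = 72057594037927936 labelled spanning trees.
For each such spanning tree H, let X_H = 1 if all 15 edges of H are present in G. Then P[X_H = 1] = p^{15} = (9/16)^{15} = 205891132094649/1152921504606846976.
Summing the indicators: E[X] = Σ_H E[X_H] = 72057594037927936 · p^{15} = 72057594037927936 · 205891132094649/1152921504606846976 = 205891132094649/16.
Numerically: E[X] ≈ 1.29e+13.

E[X] = 72057594037927936 · (9/16)^{15} = 205891132094649/16 ≈ 1.29e+13.


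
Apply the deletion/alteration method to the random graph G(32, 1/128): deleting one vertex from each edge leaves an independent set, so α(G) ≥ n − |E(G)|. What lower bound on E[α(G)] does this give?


E[|E(G)|] = C(32, 2)·p = 496 · (1/128) = 31/8.
E[α(G)] ≥ n − E[|E(G)|] = 32 − 31/8 = 225/8.
Numerically: ≈ 28.12500.
(This is only a lower bound; the true E[α(G)] may be larger.)

E[α(G)] ≥ 225/8 ≈ 28.12500.


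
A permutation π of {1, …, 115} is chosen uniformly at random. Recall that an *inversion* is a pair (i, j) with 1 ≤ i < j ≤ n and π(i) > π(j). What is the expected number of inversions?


Write X = Σ X_I over the C(115, 2) = 6555 pairs i < j, with X_I the indicator of one inversion.
There are 6555 indicators.
For each fixed pair i < j, the values π(i) and π(j) are two distinct elements of {1, …, 115} in uniformly random order; by symmetry P[π(i) > π(j)] = 1/2.
By linearity: E[X] = 6555 · (1/2) = C(115, 2) · (1/2) = 6555/2 = 6555/2 ≈ 3277.500.

E[X] = 6555/2 = 3277.500.


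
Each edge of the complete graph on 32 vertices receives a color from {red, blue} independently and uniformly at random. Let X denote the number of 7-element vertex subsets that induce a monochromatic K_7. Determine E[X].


Let X = Σ_S X_S over the C(32, 7) = 3365856 subsets S of size 7, where X_S = 1 if the K_7 on S is monochromatic.
For a fixed S, the K_7 on S has C(7, 2) = 21 edges. P[all 21 edges red] = (1/2)^21, and likewise for blue, so P[monochromatic] = 2·(1/2)^21 = 2^{1 − 21} = 1/1048576.
By linearity: E[X] = C(32, 7) · 2^{1 − 21} = 3365856 · 1/1048576 = 105183/32768.
Numerically: E[X] ≈ 3.20993.

E[X] = C(32,7)·2^(1−C(7,2)) = 105183/32768 ≈ 3.20993.


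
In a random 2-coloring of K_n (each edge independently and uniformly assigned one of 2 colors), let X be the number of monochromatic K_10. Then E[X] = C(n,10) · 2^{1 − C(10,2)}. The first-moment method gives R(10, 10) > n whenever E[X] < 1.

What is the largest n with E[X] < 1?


We need C(n, 10) · 2^{1 − 45} < 1, i.e. C(n, 10) < 2^{45 − 1} = 17592186044416.
Check values of n near the boundary:
  n = 94: C(94, 10) = 9041256841903; 9041256841903 < 17592186044416? YES
  n = 95: C(95, 10) = 10104934117421; 10104934117421 < 17592186044416? YES
  n = 96: C(96, 10) = 11279926456656; 11279926456656 < 17592186044416? YES
  n = 97: C(97, 10) = 12576469727536; 12576469727536 < 17592186044416? YES
  n = 98: C(98, 10) = 14005614014756; 14005614014756 < 17592186044416? YES
  n = 99: C(99, 10) = 15579278510796; 15579278510796 < 17592186044416? YES
  n = 100: C(100, 10) = 17310309456440; 17310309456440 < 17592186044416? YES
  n = 101: C(101, 10) = 19212541264840; 19212541264840 < 17592186044416? NO
  n = 102: C(102, 10) = 21300860967540; 21300860967540 < 17592186044416? NO
  n = 103: C(103, 10) = 23591276125340; 23591276125340 < 17592186044416? NO
The largest n with C(n, 10) < 17592186044416 is n = 100 (where E[X] = 2163788682055/2199023255552 ≈ 0.9840). Hence R(10, 10) > 100, i.e. R(10, 10) ≥ 101.

Largest n = 100; hence R(10, 10) > 100.


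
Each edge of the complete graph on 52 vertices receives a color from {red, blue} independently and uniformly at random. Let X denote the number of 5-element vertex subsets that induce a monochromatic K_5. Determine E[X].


Let X = Σ_S X_S over the C(52, 5) = 2598960 subsets S of size 5, where X_S = 1 if the K_5 on S is monochromatic.
For a fixed S, the K_5 on S has C(5, 2) = 10 edges. P[all 10 edges red] = (1/2)^10, and likewise for blue, so P[monochromatic] = 2·(1/2)^10 = 2^{1 − 10} = 1/512.
By linearity: E[X] = C(52, 5) · 2^{1 − 10} = 2598960 · 1/512 = 162435/32.
Numerically: E[X] ≈ 5076.093750.

E[X] = C(52,5)·2^(1−C(5,2)) = 162435/32 ≈ 5076.093750.


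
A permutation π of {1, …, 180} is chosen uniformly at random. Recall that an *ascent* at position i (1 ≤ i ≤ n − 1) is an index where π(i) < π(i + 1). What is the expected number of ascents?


Write X = Σ X_I over i = 1, …, 179, with X_I the indicator of one ascent.
There are 179 indicators.
For each fixed i, the pair (π(i), π(i+1)) is a uniformly random ordered pair of distinct values from {1, …, 180}; by symmetry P[π(i) < π(i+1)] = 1/2.
By linearity: E[X] = 179 · (1/2) = (180 − 1) · (1/2) = 179/2 ≈ 89.500.

E[X] = 179/2 = 89.500.


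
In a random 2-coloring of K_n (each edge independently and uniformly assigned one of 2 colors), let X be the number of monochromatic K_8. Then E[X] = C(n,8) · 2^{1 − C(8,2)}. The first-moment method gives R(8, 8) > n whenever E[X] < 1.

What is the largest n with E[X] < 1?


We need C(n, 8) · 2^{1 − 28} < 1, i.e. C(n, 8) < 2^{28 − 1} = 134217728.
Check values of n near the boundary:
  n = 38: C(38, 8) = 48903492; 48903492 < 134217728? YES
  n = 39: C(39, 8) = 61523748; 61523748 < 134217728? YES
  n = 40: C(40, 8) = 76904685; 76904685 < 134217728? YES
  n = 41: C(41, 8) = 95548245; 95548245 < 134217728? YES
  n = 42: C(42, 8) = 118030185; 118030185 < 134217728? YES
  n = 43: C(43, 8) = 145008513; 145008513 < 134217728? NO
The largest n with C(n, 8) < 134217728 is n = 42 (where E[X] = 118030185/134217728 ≈ 0.8793934). Hence R(8, 8) > 42, i.e. R(8, 8) ≥ 43.

Largest n = 42; hence R(8, 8) > 42.


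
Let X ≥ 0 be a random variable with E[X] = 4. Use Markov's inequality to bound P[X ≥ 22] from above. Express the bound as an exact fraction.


μ = E[X] = 4, a = 22.
Markov: P[X ≥ 22] ≤ μ/a = (4)/22 = 2/11.
Numerically: ≈ 0.18182.
(Since a = 22 > μ = 4.00000, the bound 2/11 is < 1 and informative.)

P[X ≥ 22] ≤ 2/11 ≈ 0.18182.


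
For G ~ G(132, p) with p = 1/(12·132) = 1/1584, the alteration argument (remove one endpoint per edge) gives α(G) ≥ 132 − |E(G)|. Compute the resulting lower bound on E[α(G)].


E[|E(G)|] = C(132, 2)·p = 8646 · (1/1584) = 131/24.
E[α(G)] ≥ n − E[|E(G)|] = 132 − 131/24 = 3037/24.
Numerically: ≈ 126.5417.
(This is only a lower bound; the true E[α(G)] may be larger.)

E[α(G)] ≥ 3037/24 ≈ 126.5417.


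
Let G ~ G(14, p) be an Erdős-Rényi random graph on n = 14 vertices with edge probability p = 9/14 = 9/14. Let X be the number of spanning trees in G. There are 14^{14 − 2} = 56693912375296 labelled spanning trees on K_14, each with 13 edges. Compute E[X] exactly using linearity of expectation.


K_14 has 14^{14 − 2} = 56693912375296 labelled spanning trees.
For each such spanning tree H, let X_H = 1 if all 13 edges of H are present in G. Then P[X_H = 1] = p^{13} = (9/14)^{13} = 2541865828329/793714773254144.
Summing the indicators: E[X] = Σ_H E[X_H] = 56693912375296 · p^{13} = 56693912375296 · 2541865828329/793714773254144 = 2541865828329/14.
Numerically: E[X] ≈ 1.81562e+11.

E[X] = 56693912375296 · (9/14)^{13} = 2541865828329/14 ≈ 1.81562e+11.


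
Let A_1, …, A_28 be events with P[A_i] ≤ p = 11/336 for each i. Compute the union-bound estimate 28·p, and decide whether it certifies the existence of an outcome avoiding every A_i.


Union bound: P[∪_{i=1}^{28} A_i] ≤ Σ_i P[A_i] ≤ 28·p = 28·(11/336) = 11/12.
Numerically: 11/12 ≈ 0.917.
Is 11/12 < 1? YES.
Since P[∪ A_i] ≤ 11/12 < 1, the complement has P[∩ A_i^c] ≥ 1 − 11/12 = 1/12 > 0, so some outcome avoids every A_i.

28·p = 11/12 ≈ 0.917; existence CERTIFIED by the union bound.


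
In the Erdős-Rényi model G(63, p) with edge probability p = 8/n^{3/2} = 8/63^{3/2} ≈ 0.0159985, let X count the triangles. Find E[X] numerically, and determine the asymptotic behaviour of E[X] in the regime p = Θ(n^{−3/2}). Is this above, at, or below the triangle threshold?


Number of potential triangles: C(63, 3) = 39711.
Each occurs with probability p³ ≈ (0.0159985)³ ≈ 4.09484520e-06.
By linearity: E[X] = C(63, 3)·p³ ≈ 39711 · 4.09484520e-06 ≈ 0.162610.
Since α = 3/2 > 1, p = c/n^{3/2} = o(1/n) is below the triangle threshold p ~ 1/n. Asymptotically E[X] ~ (c³/6)·n^{3(1−α)} = (8³/6)·n^{-1.5} → 0, so by Markov's inequality G has no triangles w.h.p.

E[X] ≈ 0.162610; in regime p = Θ(1/n^{3/2}) E[X] tends to 0 (below the triangle threshold p ~ 1/n).


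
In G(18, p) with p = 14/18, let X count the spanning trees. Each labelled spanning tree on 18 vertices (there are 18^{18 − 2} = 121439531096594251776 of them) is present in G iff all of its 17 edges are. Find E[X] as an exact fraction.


K_18 has 18^{18 − 2} = 121439531096594251776 labelled spanning trees.
For each such spanning tree H, let X_H = 1 if all 17 edges of H are present in G. Then P[X_H = 1] = p^{17} = (7/9)^{17} = 232630513987207/16677181699666569.
Summing the indicators: E[X] = Σ_H E[X_H] = 121439531096594251776 · p^{17} = 121439531096594251776 · 232630513987207/16677181699666569 = 15245673364665597952/9.
Numerically: E[X] ≈ 1.694e+18.

E[X] = 121439531096594251776 · (7/9)^{17} = 15245673364665597952/9 ≈ 1.694e+18.


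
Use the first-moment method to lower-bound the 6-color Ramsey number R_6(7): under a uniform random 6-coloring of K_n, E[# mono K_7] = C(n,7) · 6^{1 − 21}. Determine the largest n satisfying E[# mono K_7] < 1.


We need C(n, 7) · 6^{1 − 21} < 1, i.e. C(n, 7) < 6^{21 − 1} = 3656158440062976.
Check values of n near the boundary:
  n = 567: C(567, 7) = 3601671315933933; 3601671315933933 < 3656158440062976? YES
  n = 568: C(568, 7) = 3646611956239704; 3646611956239704 < 3656158440062976? YES
  n = 569: C(569, 7) = 3692032389858348; 3692032389858348 < 3656158440062976? NO
The largest n with C(n, 7) < 3656158440062976 is n = 568 (where E[X] = 16882462760369/16926659444736 ≈ 0.99739). Hence R_6(7) > 568, i.e. R_6(7) ≥ 569.

Largest n = 568; hence R_6(7) > 568.


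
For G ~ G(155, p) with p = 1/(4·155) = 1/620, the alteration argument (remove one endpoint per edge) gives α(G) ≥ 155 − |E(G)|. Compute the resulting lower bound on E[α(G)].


E[|E(G)|] = C(155, 2)·p = 11935 · (1/620) = 77/4.
E[α(G)] ≥ n − E[|E(G)|] = 155 − 77/4 = 543/4.
Numerically: ≈ 135.750000.
(This is only a lower bound; the true E[α(G)] may be larger.)

E[α(G)] ≥ 543/4 ≈ 135.750000.


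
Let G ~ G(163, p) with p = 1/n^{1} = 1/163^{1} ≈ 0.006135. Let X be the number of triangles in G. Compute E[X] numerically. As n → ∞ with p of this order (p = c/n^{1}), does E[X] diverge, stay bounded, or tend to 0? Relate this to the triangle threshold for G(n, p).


Number of potential triangles: C(163, 3) = 708561.
Each occurs with probability p³ ≈ (0.006135)³ ≈ 2.3090705e-07.
By linearity: E[X] = C(163, 3)·p³ ≈ 708561 · 2.3090705e-07 ≈ 0.16361.
Here α = 1, so p = 1/n is exactly at the triangle threshold p ~ 1/n. Asymptotically E[X] → c³/6 = 1³/6 = 1/6 ≈ 0.16667, a bounded constant. In this regime the triangle count is asymptotically Poisson(c³/6).

E[X] ≈ 0.16361; in regime p = Θ(1/n^{1}) E[X] stays bounded (at the triangle threshold p ~ 1/n).


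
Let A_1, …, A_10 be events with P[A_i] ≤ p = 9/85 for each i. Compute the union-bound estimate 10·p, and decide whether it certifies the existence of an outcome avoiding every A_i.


Union bound: P[∪_{i=1}^{10} A_i] ≤ Σ_i P[A_i] ≤ 10·p = 10·(9/85) = 18/17.
Numerically: 18/17 ≈ 1.05882.
Is 18/17 < 1? NO.
Since the bound 18/17 is ≥ 1, the union bound is uninformative here; it does NOT by itself certify existence.

10·p = 18/17 ≈ 1.05882; existence NOT certified by the union bound.


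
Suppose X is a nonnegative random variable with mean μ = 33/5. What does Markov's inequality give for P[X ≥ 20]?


μ = E[X] = 33/5, a = 20.
Markov: P[X ≥ 20] ≤ μ/a = (33/5)/20 = 33/100.
Numerically: ≈ 0.33000.
(Since a = 20 > μ = 6.60000, the bound 33/100 is < 1 and informative.)

P[X ≥ 20] ≤ 33/100 ≈ 0.33000.


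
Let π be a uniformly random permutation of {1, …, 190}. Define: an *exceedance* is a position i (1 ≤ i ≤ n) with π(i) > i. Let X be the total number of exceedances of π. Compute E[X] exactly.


Write X = Σ_{i=1}^{190} X_i, where X_i = 1_{π(i) > i}.
For each fixed i, π(i) is uniform over {1, …, 190} (marginal of a uniform permutation), so P[π(i) > i] = (n − i)/n. Summing: Σ_{i=1}^{190} (n − i)/n = (0 + 1 + … + 189)/190 = 190(190 − 1)/(2·190) = (190 − 1)/2.
Hence E[X] = Σ_{i=1}^{190} (190 − i)/190 = 189/2 ≈ 94.5000.

E[X] = 189/2 = 94.5000.


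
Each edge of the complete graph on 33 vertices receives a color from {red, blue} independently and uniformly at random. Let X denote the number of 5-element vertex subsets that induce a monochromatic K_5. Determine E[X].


Let X = Σ_S X_S over the C(33, 5) = 237336 subsets S of size 5, where X_S = 1 if the K_5 on S is monochromatic.
For a fixed S, the K_5 on S has C(5, 2) = 10 edges. P[all 10 edges red] = (1/2)^10, and likewise for blue, so P[monochromatic] = 2·(1/2)^10 = 2^{1 − 10} = 1/512.
Summing: E[X] = C(33, 5) · 2^{1 − 10} = 237336 · 1/512 = 29667/64.
Numerically: E[X] ≈ 463.5469.

E[X] = C(33,5)·2^(1−C(5,2)) = 29667/64 ≈ 463.5469.


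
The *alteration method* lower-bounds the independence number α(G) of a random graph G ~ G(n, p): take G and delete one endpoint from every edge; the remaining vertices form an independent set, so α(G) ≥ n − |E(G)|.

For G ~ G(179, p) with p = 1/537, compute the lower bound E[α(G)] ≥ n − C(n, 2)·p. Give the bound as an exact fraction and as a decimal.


E[|E(G)|] = C(179, 2)·p = 15931 · (1/537) = 89/3.
E[α(G)] ≥ n − E[|E(G)|] = 179 − 89/3 = 448/3.
Numerically: ≈ 149.333.
(This is only a lower bound; the true E[α(G)] may be larger.)

E[α(G)] ≥ 448/3 ≈ 149.333.


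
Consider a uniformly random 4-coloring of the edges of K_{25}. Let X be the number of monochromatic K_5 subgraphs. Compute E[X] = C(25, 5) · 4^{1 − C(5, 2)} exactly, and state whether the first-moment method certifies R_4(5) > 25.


E[X] = C(25, 5) · 4^{1 − 10} = 53130 · 4^{−9} = 53130/262144.
As a reduced fraction: E[X] = 26565/131072 ≈ 0.203.
Is E[X] < 1? YES.
Since E[X] < 1, there exists a 4-coloring of K_{25} with no monochromatic K_5; hence R_4(5) > 25.

E[X] = 26565/131072 ≈ 0.203; E[X] < 1, so R_4(5) > 25.


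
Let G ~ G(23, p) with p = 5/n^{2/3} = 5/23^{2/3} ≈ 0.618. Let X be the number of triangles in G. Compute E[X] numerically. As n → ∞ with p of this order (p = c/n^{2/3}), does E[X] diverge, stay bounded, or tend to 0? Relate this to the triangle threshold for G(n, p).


Number of potential triangles: C(23, 3) = 1771.
Each occurs with probability p³ ≈ (0.618)³ ≈ 2.36295e-01.
By linearity: E[X] = C(23, 3)·p³ ≈ 1771 · 2.36295e-01 ≈ 418.478.
Since α = 2/3 < 1, p = c/n^{2/3} ≫ 1/n is above the triangle threshold p ~ 1/n. Asymptotically E[X] ~ (c³/6)·n^{3(1−α)} = (5³/6)·n^{1} → ∞; triangles are abundant w.h.p.

E[X] ≈ 418.478; in regime p = Θ(1/n^{2/3}) E[X] diverges (above the triangle threshold p ~ 1/n).


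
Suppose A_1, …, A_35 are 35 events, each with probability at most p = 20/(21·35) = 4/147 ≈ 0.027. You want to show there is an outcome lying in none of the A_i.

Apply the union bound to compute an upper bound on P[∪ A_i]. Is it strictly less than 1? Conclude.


Union bound: P[∪_{i=1}^{35} A_i] ≤ Σ_i P[A_i] ≤ 35·p = 35·(4/147) = 20/21.
Numerically: 20/21 ≈ 0.952.
Is 20/21 < 1? YES.
Since P[∪ A_i] ≤ 20/21 < 1, the complement has P[∩ A_i^c] ≥ 1 − 20/21 = 1/21 > 0, so some outcome avoids every A_i.

35·p = 20/21 ≈ 0.952; existence CERTIFIED by the union bound.


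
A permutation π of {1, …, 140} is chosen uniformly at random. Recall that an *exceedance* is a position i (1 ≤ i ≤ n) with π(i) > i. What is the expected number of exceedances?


Write X = Σ_{i=1}^{140} X_i, where X_i = 1_{π(i) > i}.
For each fixed i, π(i) is uniform over {1, …, 140} (marginal of a uniform permutation), so P[π(i) > i] = (n − i)/n. Summing: Σ_{i=1}^{140} (n − i)/n = (0 + 1 + … + 139)/140 = 140(140 − 1)/(2·140) = (140 − 1)/2.
Hence E[X] = Σ_{i=1}^{140} (140 − i)/140 = 139/2 ≈ 69.5000.

E[X] = 139/2 = 69.5000.


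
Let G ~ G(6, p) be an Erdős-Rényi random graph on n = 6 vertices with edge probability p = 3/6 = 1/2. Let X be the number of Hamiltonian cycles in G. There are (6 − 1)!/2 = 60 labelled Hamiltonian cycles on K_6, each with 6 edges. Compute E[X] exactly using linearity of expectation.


K_6 has (6 − 1)!/2 = 60 labelled Hamiltonian cycles.
For each such Hamiltonian cycle H, let X_H = 1 if all 6 edges of H are present in G. Then P[X_H = 1] = p^{6} = (1/2)^{6} = 1/64.
By linearity: E[X] = Σ_H E[X_H] = 60 · p^{6} = 60 · 1/64 = 15/16.
Numerically: E[X] ≈ 0.9375.

E[X] = 60 · (1/2)^{6} = 15/16 ≈ 0.9375.


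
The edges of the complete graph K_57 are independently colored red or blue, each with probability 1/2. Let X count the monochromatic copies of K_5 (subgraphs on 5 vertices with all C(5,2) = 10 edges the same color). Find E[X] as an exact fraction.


Let X = Σ_S X_S over the C(57, 5) = 4187106 subsets S of size 5, where X_S = 1 if the K_5 on S is monochromatic.
For a fixed S, the K_5 on S has C(5, 2) = 10 edges. P[all 10 edges red] = (1/2)^10, and likewise for blue, so P[monochromatic] = 2·(1/2)^10 = 2^{1 − 10} = 1/512.
By linearity of expectation: E[X] = C(57, 5) · 2^{1 − 10} = 4187106 · 1/512 = 2093553/256.
Numerically: E[X] ≈ 8177.94141.

E[X] = C(57,5)·2^(1−C(5,2)) = 2093553/256 ≈ 8177.94141.


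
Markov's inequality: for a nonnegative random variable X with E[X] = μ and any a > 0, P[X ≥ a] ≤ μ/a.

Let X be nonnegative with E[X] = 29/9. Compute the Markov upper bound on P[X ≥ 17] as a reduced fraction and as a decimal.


μ = E[X] = 29/9, a = 17.
Markov: P[X ≥ 17] ≤ μ/a = (29/9)/17 = 29/153.
Numerically: ≈ 0.190.
(Since a = 17 > μ = 3.222, the bound 29/153 is < 1 and informative.)

P[X ≥ 17] ≤ 29/153 ≈ 0.190.


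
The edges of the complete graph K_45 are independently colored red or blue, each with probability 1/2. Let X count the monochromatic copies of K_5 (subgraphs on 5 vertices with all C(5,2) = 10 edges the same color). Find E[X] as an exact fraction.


Let X = Σ_S X_S over the C(45, 5) = 1221759 subsets S of size 5, where X_S = 1 if the K_5 on S is monochromatic.
For a fixed S, the K_5 on S has C(5, 2) = 10 edges. P[all 10 edges red] = (1/2)^10, and likewise for blue, so P[monochromatic] = 2·(1/2)^10 = 2^{1 − 10} = 1/512.
By linearity: E[X] = C(45, 5) · 2^{1 − 10} = 1221759 · 1/512 = 1221759/512.
Numerically: E[X] ≈ 2386.248.

E[X] = C(45,5)·2^(1−C(5,2)) = 1221759/512 ≈ 2386.248.


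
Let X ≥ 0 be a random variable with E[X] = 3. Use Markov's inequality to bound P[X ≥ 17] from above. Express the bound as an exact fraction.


μ = E[X] = 3, a = 17.
Markov: P[X ≥ 17] ≤ μ/a = (3)/17 = 3/17.
Numerically: ≈ 0.176.
(Since a = 17 > μ = 3.000, the bound 3/17 is < 1 and informative.)

P[X ≥ 17] ≤ 3/17 ≈ 0.176.


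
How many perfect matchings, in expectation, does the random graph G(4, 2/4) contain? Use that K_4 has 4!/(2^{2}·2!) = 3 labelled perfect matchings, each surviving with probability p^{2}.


K_4 has 4!/(2^{2}·2!) = 3 labelled perfect matchings.
For each such perfect matching H, let X_H = 1 if all 2 edges of H are present in G. Then P[X_H = 1] = p^{2} = (1/2)^{2} = 1/4.
By linearity: E[X] = Σ_H E[X_H] = 3 · p^{2} = 3 · 1/4 = 3/4.
Numerically: E[X] ≈ 0.75.

E[X] = 3 · (1/2)^{2} = 3/4 ≈ 0.75.


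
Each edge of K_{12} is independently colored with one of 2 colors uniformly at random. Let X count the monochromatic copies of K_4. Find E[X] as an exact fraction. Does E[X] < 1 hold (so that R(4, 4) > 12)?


E[X] = C(12, 4) · 2^{1 − 6} = 495 · 2^{−5} = 495/32.
As a reduced fraction: E[X] = 495/32 ≈ 15.4687500.
Is E[X] < 1? NO.
Since E[X] ≥ 1, the first-moment bound is inconclusive at n = 12; it does NOT by itself certify R(4, 4) > 12.

E[X] = 495/32 ≈ 15.4687500; E[X] ≥ 1; first-moment method inconclusive here.


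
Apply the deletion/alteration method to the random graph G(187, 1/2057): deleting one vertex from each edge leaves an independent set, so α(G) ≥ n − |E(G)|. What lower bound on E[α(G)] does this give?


E[|E(G)|] = C(187, 2)·p = 17391 · (1/2057) = 93/11.
E[α(G)] ≥ n − E[|E(G)|] = 187 − 93/11 = 1964/11.
Numerically: ≈ 178.545.
(This is only a lower bound; the true E[α(G)] may be larger.)

E[α(G)] ≥ 1964/11 ≈ 178.545.


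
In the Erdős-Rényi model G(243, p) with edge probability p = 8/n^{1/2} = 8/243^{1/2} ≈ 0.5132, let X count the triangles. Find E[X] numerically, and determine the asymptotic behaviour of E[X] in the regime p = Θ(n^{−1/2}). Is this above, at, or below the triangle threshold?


Number of potential triangles: C(243, 3) = 2362041.
Each occurs with probability p³ ≈ (0.5132)³ ≈ 1.3516385e-01.
By linearity: E[X] = C(243, 3)·p³ ≈ 2362041 · 1.3516385e-01 ≈ 319262.55312.
Since α = 1/2 < 1, p = c/n^{1/2} ≫ 1/n is above the triangle threshold p ~ 1/n. Asymptotically E[X] ~ (c³/6)·n^{3(1−α)} = (8³/6)·n^{1.5} → ∞; triangles are abundant w.h.p.

E[X] ≈ 319262.55312; in regime p = Θ(1/n^{1/2}) E[X] diverges (above the triangle threshold p ~ 1/n).


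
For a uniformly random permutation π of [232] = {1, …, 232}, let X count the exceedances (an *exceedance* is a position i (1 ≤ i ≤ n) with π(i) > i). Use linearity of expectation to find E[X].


Write X = Σ_{i=1}^{232} X_i, where X_i = 1_{π(i) > i}.
For each fixed i, π(i) is uniform over {1, …, 232} (marginal of a uniform permutation), so P[π(i) > i] = (n − i)/n. Summing: Σ_{i=1}^{232} (n − i)/n = (0 + 1 + … + 231)/232 = 232(232 − 1)/(2·232) = (232 − 1)/2.
Hence E[X] = Σ_{i=1}^{232} (232 − i)/232 = 231/2 ≈ 115.500.

E[X] = 231/2 = 115.500.


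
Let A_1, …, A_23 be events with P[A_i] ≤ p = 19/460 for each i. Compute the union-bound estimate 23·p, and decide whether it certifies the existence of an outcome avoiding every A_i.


Union bound: P[∪_{i=1}^{23} A_i] ≤ Σ_i P[A_i] ≤ 23·p = 23·(19/460) = 19/20.
Numerically: 19/20 ≈ 0.950000.
Is 19/20 < 1? YES.
Since P[∪ A_i] ≤ 19/20 < 1, the complement has P[∩ A_i^c] ≥ 1 − 19/20 = 1/20 > 0, so some outcome avoids every A_i.

23·p = 19/20 ≈ 0.950000; existence CERTIFIED by the union bound.


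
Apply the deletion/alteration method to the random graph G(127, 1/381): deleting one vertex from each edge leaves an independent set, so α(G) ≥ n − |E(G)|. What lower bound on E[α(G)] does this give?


E[|E(G)|] = C(127, 2)·p = 8001 · (1/381) = 21.
E[α(G)] ≥ n − E[|E(G)|] = 127 − 21 = 106.
Numerically: ≈ 106.00000.
(This is only a lower bound; the true E[α(G)] may be larger.)

E[α(G)] ≥ 106 ≈ 106.00000.


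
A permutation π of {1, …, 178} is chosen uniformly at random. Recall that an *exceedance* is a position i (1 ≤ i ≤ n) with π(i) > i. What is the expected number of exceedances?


Write X = Σ_{i=1}^{178} X_i, where X_i = 1_{π(i) > i}.
For each fixed i, π(i) is uniform over {1, …, 178} (marginal of a uniform permutation), so P[π(i) > i] = (n − i)/n. Summing: Σ_{i=1}^{178} (n − i)/n = (0 + 1 + … + 177)/178 = 178(178 − 1)/(2·178) = (178 − 1)/2.
Hence E[X] = Σ_{i=1}^{178} (178 − i)/178 = 177/2 ≈ 88.5000.

E[X] = 177/2 = 88.5000.


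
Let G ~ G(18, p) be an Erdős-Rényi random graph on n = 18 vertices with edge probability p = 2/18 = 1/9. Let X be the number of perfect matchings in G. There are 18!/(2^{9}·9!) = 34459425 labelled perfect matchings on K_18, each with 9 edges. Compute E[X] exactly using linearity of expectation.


K_18 has 18!/(2^{9}·9!) = 34459425 labelled perfect matchings.
For each such perfect matching H, let X_H = 1 if all 9 edges of H are present in G. Then P[X_H = 1] = p^{9} = (1/9)^{9} = 1/387420489.
By linearity of expectation: E[X] = Σ_H E[X_H] = 34459425 · p^{9} = 34459425 · 1/387420489 = 425425/4782969.
Numerically: E[X] ≈ 0.0889458.

E[X] = 34459425 · (1/9)^{9} = 425425/4782969 ≈ 0.0889458.


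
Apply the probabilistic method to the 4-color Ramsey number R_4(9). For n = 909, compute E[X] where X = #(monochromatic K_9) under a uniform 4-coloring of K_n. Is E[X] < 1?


E[X] = C(909, 9) · 4^{1 − 36} = 1122169012923711463931 · 4^{−35} = 1122169012923711463931/1180591620717411303424.
As a reduced fraction: E[X] = 1122169012923711463931/1180591620717411303424 ≈ 0.95051.
Is E[X] < 1? YES.
Since E[X] < 1, there exists a 4-coloring of K_{909} with no monochromatic K_9; hence R_4(9) > 909.

E[X] = 1122169012923711463931/1180591620717411303424 ≈ 0.95051; E[X] < 1, so R_4(9) > 909.


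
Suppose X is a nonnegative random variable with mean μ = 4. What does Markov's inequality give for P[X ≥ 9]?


μ = E[X] = 4, a = 9.
Markov: P[X ≥ 9] ≤ μ/a = (4)/9 = 4/9.
Numerically: ≈ 0.444444.
(Since a = 9 > μ = 4.000000, the bound 4/9 is < 1 and informative.)

P[X ≥ 9] ≤ 4/9 ≈ 0.444444.


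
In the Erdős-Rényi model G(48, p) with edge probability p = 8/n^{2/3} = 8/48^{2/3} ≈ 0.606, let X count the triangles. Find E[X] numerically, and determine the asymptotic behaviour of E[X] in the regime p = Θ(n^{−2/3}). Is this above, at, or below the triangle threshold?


Number of potential triangles: C(48, 3) = 17296.
Each occurs with probability p³ ≈ (0.606)³ ≈ 2.22222e-01.
By linearity: E[X] = C(48, 3)·p³ ≈ 17296 · 2.22222e-01 ≈ 3843.556.
Since α = 2/3 < 1, p = c/n^{2/3} ≫ 1/n is above the triangle threshold p ~ 1/n. Asymptotically E[X] ~ (c³/6)·n^{3(1−α)} = (8³/6)·n^{1} → ∞; triangles are abundant w.h.p.

E[X] ≈ 3843.556; in regime p = Θ(1/n^{2/3}) E[X] diverges (above the triangle threshold p ~ 1/n).


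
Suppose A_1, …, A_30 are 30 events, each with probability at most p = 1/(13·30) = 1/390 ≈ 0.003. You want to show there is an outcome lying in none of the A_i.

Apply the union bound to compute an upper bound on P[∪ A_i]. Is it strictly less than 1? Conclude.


Union bound: P[∪_{i=1}^{30} A_i] ≤ Σ_i P[A_i] ≤ 30·p = 30·(1/390) = 1/13.
Numerically: 1/13 ≈ 0.077.
Is 1/13 < 1? YES.
Since P[∪ A_i] ≤ 1/13 < 1, the complement has P[∩ A_i^c] ≥ 1 − 1/13 = 12/13 > 0, so some outcome avoids every A_i.

30·p = 1/13 ≈ 0.077; existence CERTIFIED by the union bound.


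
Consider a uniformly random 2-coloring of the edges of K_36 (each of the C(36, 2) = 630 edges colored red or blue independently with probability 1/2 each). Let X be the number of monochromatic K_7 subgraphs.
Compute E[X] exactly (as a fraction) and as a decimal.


Let X = Σ_S X_S over the C(36, 7) = 8347680 subsets S of size 7, where X_S = 1 if the K_7 on S is monochromatic.
For a fixed S, the K_7 on S has C(7, 2) = 21 edges. P[all 21 edges red] = (1/2)^21, and likewise for blue, so P[monochromatic] = 2·(1/2)^21 = 2^{1 − 21} = 1/1048576.
By linearity: E[X] = C(36, 7) · 2^{1 − 21} = 8347680 · 1/1048576 = 260865/32768.
Numerically: E[X] ≈ 7.961.

E[X] = C(36,7)·2^(1−C(7,2)) = 260865/32768 ≈ 7.961.


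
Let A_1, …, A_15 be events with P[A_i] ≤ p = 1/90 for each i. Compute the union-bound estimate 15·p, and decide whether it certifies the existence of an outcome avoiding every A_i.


Union bound: P[∪_{i=1}^{15} A_i] ≤ Σ_i P[A_i] ≤ 15·p = 15·(1/90) = 1/6.
Numerically: 1/6 ≈ 0.1666667.
Is 1/6 < 1? YES.
Since P[∪ A_i] ≤ 1/6 < 1, the complement has P[∩ A_i^c] ≥ 1 − 1/6 = 5/6 > 0, so some outcome avoids every A_i.

15·p = 1/6 ≈ 0.1666667; existence CERTIFIED by the union bound.


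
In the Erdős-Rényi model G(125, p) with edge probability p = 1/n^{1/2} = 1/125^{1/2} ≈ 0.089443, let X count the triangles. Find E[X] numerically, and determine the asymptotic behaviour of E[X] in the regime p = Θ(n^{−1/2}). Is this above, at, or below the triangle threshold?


Number of potential triangles: C(125, 3) = 317750.
Each occurs with probability p³ ≈ (0.089443)³ ≈ 7.1554175e-04.
By linearity: E[X] = C(125, 3)·p³ ≈ 317750 · 7.1554175e-04 ≈ 227.36339.
Since α = 1/2 < 1, p = c/n^{1/2} ≫ 1/n is above the triangle threshold p ~ 1/n. Asymptotically E[X] ~ (c³/6)·n^{3(1−α)} = (1³/6)·n^{1.5} → ∞; triangles are abundant w.h.p.

E[X] ≈ 227.36339; in regime p = Θ(1/n^{1/2}) E[X] diverges (above the triangle threshold p ~ 1/n).


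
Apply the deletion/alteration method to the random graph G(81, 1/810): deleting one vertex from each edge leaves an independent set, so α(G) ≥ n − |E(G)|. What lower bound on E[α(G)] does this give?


E[|E(G)|] = C(81, 2)·p = 3240 · (1/810) = 4.
E[α(G)] ≥ n − E[|E(G)|] = 81 − 4 = 77.
Numerically: ≈ 77.00000.
(This is only a lower bound; the true E[α(G)] may be larger.)

E[α(G)] ≥ 77 ≈ 77.00000.


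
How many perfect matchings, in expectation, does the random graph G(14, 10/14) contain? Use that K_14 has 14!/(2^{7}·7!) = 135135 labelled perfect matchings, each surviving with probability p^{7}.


K_14 has 14!/(2^{7}·7!) = 135135 labelled perfect matchings.
For each such perfect matching H, let X_H = 1 if all 7 edges of H are present in G. Then P[X_H = 1] = p^{7} = (5/7)^{7} = 78125/823543.
By linearity of expectation: E[X] = Σ_H E[X_H] = 135135 · p^{7} = 135135 · 78125/823543 = 1508203125/117649.
Numerically: E[X] ≈ 12820.

E[X] = 135135 · (5/7)^{7} = 1508203125/117649 ≈ 12820.


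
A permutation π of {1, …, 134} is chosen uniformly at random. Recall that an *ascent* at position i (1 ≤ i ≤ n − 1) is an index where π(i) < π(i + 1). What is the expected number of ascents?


Write X = Σ X_I over i = 1, …, 133, with X_I the indicator of one ascent.
There are 133 indicators.
For each fixed i, the pair (π(i), π(i+1)) is a uniformly random ordered pair of distinct values from {1, …, 134}; by symmetry P[π(i) < π(i+1)] = 1/2.
By linearity: E[X] = 133 · (1/2) = (134 − 1) · (1/2) = 133/2 ≈ 66.500.

E[X] = 133/2 = 66.500.


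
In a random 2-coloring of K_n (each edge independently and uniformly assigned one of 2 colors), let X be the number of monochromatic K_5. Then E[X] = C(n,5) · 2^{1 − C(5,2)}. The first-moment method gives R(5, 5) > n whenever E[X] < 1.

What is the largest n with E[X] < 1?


We need C(n, 5) · 2^{1 − 10} < 1, i.e. C(n, 5) < 2^{10 − 1} = 512.
Check values of n near the boundary:
  n = 8: C(8, 5) = 56; 56 < 512? YES
  n = 9: C(9, 5) = 126; 126 < 512? YES
  n = 10: C(10, 5) = 252; 252 < 512? YES
  n = 11: C(11, 5) = 462; 462 < 512? YES
  n = 12: C(12, 5) = 792; 792 < 512? NO
  n = 13: C(13, 5) = 1287; 1287 < 512? NO
The largest n with C(n, 5) < 512 is n = 11 (where E[X] = 231/256 ≈ 0.902). Hence R(5, 5) > 11, i.e. R(5, 5) ≥ 12.

Largest n = 11; hence R(5, 5) > 11.


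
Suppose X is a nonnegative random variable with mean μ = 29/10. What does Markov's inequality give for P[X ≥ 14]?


μ = E[X] = 29/10, a = 14.
Markov: P[X ≥ 14] ≤ μ/a = (29/10)/14 = 29/140.
Numerically: ≈ 0.2071.
(Since a = 14 > μ = 2.9000, the bound 29/140 is < 1 and informative.)

P[X ≥ 14] ≤ 29/140 ≈ 0.2071.


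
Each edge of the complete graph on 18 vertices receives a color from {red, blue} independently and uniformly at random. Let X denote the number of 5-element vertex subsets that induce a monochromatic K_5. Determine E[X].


Let X = Σ_S X_S over the C(18, 5) = 8568 subsets S of size 5, where X_S = 1 if the K_5 on S is monochromatic.
For a fixed S, the K_5 on S has C(5, 2) = 10 edges. P[all 10 edges red] = (1/2)^10, and likewise for blue, so P[monochromatic] = 2·(1/2)^10 = 2^{1 − 10} = 1/512.
By linearity: E[X] = C(18, 5) · 2^{1 − 10} = 8568 · 1/512 = 1071/64.
Numerically: E[X] ≈ 16.7344.

E[X] = C(18,5)·2^(1−C(5,2)) = 1071/64 ≈ 16.7344.


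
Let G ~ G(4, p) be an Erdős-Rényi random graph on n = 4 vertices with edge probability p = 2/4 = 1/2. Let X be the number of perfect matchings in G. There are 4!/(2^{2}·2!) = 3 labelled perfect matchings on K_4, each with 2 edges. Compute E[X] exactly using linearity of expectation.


K_4 has 4!/(2^{2}·2!) = 3 labelled perfect matchings.
For each such perfect matching H, let X_H = 1 if all 2 edges of H are present in G. Then P[X_H = 1] = p^{2} = (1/2)^{2} = 1/4.
By linearity: E[X] = Σ_H E[X_H] = 3 · p^{2} = 3 · 1/4 = 3/4.
Numerically: E[X] ≈ 0.75.

E[X] = 3 · (1/2)^{2} = 3/4 ≈ 0.75.


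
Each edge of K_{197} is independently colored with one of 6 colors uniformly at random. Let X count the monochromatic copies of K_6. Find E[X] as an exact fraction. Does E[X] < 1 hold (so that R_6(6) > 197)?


E[X] = C(197, 6) · 6^{1 − 15} = 75176946208 · 6^{−14} = 75176946208/78364164096.
As a reduced fraction: E[X] = 2349279569/2448880128 ≈ 0.9593.
Is E[X] < 1? YES.
Since E[X] < 1, there exists a 6-coloring of K_{197} with no monochromatic K_6; hence R_6(6) > 197.

E[X] = 2349279569/2448880128 ≈ 0.9593; E[X] < 1, so R_6(6) > 197.


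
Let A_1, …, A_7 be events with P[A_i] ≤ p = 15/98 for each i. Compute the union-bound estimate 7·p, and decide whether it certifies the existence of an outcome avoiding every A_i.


Union bound: P[∪_{i=1}^{7} A_i] ≤ Σ_i P[A_i] ≤ 7·p = 7·(15/98) = 15/14.
Numerically: 15/14 ≈ 1.0714286.
Is 15/14 < 1? NO.
Since the bound 15/14 is ≥ 1, the union bound is uninformative here; it does NOT by itself certify existence.

7·p = 15/14 ≈ 1.0714286; existence NOT certified by the union bound.


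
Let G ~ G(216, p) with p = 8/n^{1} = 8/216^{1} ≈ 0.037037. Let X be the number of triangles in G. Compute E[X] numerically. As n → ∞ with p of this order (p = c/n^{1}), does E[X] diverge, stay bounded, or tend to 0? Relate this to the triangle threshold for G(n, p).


Number of potential triangles: C(216, 3) = 1656360.
Each occurs with probability p³ ≈ (0.037037)³ ≈ 5.08052634e-05.
By linearity: E[X] = C(216, 3)·p³ ≈ 1656360 · 5.08052634e-05 ≈ 84.151806.
Here α = 1, so p = 8/n is exactly at the triangle threshold p ~ 1/n. Asymptotically E[X] → c³/6 = 8³/6 = 256/3 ≈ 85.333333, a bounded constant. In this regime the triangle count is asymptotically Poisson(c³/6).

E[X] ≈ 84.151806; in regime p = Θ(1/n^{1}) E[X] stays bounded (at the triangle threshold p ~ 1/n).


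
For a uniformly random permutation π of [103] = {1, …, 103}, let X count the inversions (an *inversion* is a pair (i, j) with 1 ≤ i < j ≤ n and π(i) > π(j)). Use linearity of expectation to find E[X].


Write X = Σ X_I over the C(103, 2) = 5253 pairs i < j, with X_I the indicator of one inversion.
There are 5253 indicators.
For each fixed pair i < j, the values π(i) and π(j) are two distinct elements of {1, …, 103} in uniformly random order; by symmetry P[π(i) > π(j)] = 1/2.
By linearity: E[X] = 5253 · (1/2) = C(103, 2) · (1/2) = 5253/2 = 5253/2 ≈ 2626.500.

E[X] = 5253/2 = 2626.500.


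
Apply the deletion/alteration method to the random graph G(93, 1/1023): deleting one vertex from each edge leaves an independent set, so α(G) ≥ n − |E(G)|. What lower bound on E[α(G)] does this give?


E[|E(G)|] = C(93, 2)·p = 4278 · (1/1023) = 46/11.
E[α(G)] ≥ n − E[|E(G)|] = 93 − 46/11 = 977/11.
Numerically: ≈ 88.818.
(This is only a lower bound; the true E[α(G)] may be larger.)

E[α(G)] ≥ 977/11 ≈ 88.818.


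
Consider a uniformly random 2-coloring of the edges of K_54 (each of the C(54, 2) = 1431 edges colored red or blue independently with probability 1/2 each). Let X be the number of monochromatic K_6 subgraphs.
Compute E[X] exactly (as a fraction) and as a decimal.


Let X = Σ_S X_S over the C(54, 6) = 25827165 subsets S of size 6, where X_S = 1 if the K_6 on S is monochromatic.
For a fixed S, the K_6 on S has C(6, 2) = 15 edges. P[all 15 edges red] = (1/2)^15, and likewise for blue, so P[monochromatic] = 2·(1/2)^15 = 2^{1 − 15} = 1/16384.
By linearity of expectation: E[X] = C(54, 6) · 2^{1 − 15} = 25827165 · 1/16384 = 25827165/16384.
Numerically: E[X] ≈ 1576.365.

E[X] = C(54,6)·2^(1−C(6,2)) = 25827165/16384 ≈ 1576.365.


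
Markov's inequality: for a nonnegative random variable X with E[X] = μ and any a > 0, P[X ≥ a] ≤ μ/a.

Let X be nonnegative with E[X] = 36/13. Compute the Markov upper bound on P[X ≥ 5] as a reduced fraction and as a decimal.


μ = E[X] = 36/13, a = 5.
Markov: P[X ≥ 5] ≤ μ/a = (36/13)/5 = 36/65.
Numerically: ≈ 0.5538.
(Since a = 5 > μ = 2.7692, the bound 36/65 is < 1 and informative.)

P[X ≥ 5] ≤ 36/65 ≈ 0.5538.


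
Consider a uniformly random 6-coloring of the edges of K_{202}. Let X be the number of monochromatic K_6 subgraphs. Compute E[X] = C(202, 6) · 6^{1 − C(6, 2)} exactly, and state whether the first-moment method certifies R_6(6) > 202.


E[X] = C(202, 6) · 6^{1 − 15} = 87544611330 · 6^{−14} = 87544611330/78364164096.
As a reduced fraction: E[X] = 14590768555/13060694016 ≈ 1.117.
Is E[X] < 1? NO.
Since E[X] ≥ 1, the first-moment bound is inconclusive at n = 202; it does NOT by itself certify R_6(6) > 202.

E[X] = 14590768555/13060694016 ≈ 1.117; E[X] ≥ 1; first-moment method inconclusive here.


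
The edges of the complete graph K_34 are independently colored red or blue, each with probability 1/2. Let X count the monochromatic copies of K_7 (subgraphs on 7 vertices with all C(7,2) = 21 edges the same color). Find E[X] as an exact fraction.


Let X = Σ_S X_S over the C(34, 7) = 5379616 subsets S of size 7, where X_S = 1 if the K_7 on S is monochromatic.
For a fixed S, the K_7 on S has C(7, 2) = 21 edges. P[all 21 edges red] = (1/2)^21, and likewise for blue, so P[monochromatic] = 2·(1/2)^21 = 2^{1 − 21} = 1/1048576.
Summing: E[X] = C(34, 7) · 2^{1 − 21} = 5379616 · 1/1048576 = 168113/32768.
Numerically: E[X] ≈ 5.130.

E[X] = C(34,7)·2^(1−C(7,2)) = 168113/32768 ≈ 5.130.
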